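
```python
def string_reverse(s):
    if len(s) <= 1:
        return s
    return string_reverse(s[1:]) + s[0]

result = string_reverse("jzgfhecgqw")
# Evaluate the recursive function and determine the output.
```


string_reverse("jzgfhecgqw")
= string_reverse("zgfhecgqw") + "j"
= string_reverse("gfhecgqw") + "z" + "j"
= string_reverse("fhecgqw") + "g" + "z" + "j"
= string_reverse("hecgqw") + "f" + "g" + "z" + "j"
= string_reverse("ecgqw") + "h" + "f" + "g" + "z" + "j"
= string_reverse("cgqw") + "e" + "h" + "f" + "g" + "z" + "j"
= string_reverse("gqw") + "c" + "e" + "h" + "f" + "g" + "z" + "j"
= string_reverse("qw") + "g" + "c" + "e" + "h" + "f" + "g" + "z" + "j"
= string_reverse("w") + "q" + "g" + "c" + "e" + "h" + "f" + "g" + "z" + "j"
= "w" + "q" + "g" + "c" + "e" + "h" + "f" + "g" + "z" + "j"
= "wqgcehfgzj"


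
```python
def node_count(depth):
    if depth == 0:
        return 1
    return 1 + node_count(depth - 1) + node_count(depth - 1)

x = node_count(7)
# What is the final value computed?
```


node_count(7)
= 1 + node_count(6) + node_count(6)
= 1 + 2 * node_count(6)
node_count(k) = 2^(k+1) - 1
node_count(0) = 1
node_count(1) = 3
node_count(2) = 7
node_count(3) = 15
node_count(4) = 31
node_count(7) = 2^8 - 1 = 255


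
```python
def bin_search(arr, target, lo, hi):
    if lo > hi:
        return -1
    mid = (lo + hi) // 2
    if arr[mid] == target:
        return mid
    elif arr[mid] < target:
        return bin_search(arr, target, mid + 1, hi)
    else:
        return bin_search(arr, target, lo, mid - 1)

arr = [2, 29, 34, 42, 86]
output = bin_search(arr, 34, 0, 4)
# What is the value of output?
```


bin_search(arr, 34, 0, 4)
lo=0, hi=4, mid=2, arr[mid]=34
arr[2] == 34, found at index 2
= 2


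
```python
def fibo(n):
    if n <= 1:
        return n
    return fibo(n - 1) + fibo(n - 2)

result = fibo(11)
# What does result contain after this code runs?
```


fibo(11)
= fibo(10) + fibo(9)
= (fibo(9) + fibo(8)) + fibo(9)
Computing bottom-up: fibo(0)=0, fibo(1)=1, fibo(2)=1, fibo(3)=2, fibo(4)=3, fibo(5)=5, fibo(6)=8, fibo(7)=13, fibo(8)=21, fibo(9)=34, fibo(10)=55, fibo(11)=89
= 89


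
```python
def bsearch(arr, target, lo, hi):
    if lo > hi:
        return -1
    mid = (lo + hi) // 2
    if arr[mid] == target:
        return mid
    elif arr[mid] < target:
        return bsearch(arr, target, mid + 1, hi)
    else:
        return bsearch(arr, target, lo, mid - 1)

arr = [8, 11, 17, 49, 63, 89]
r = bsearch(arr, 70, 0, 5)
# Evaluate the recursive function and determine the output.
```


bsearch(arr, 70, 0, 5)
lo=0, hi=5, mid=2, arr[mid]=17
17 < 70, search right half
lo=3, hi=5, mid=4, arr[mid]=63
63 < 70, search right half
lo=5, hi=5, mid=5, arr[mid]=89
89 > 70, search left half
lo > hi, target not found, return -1
= -1


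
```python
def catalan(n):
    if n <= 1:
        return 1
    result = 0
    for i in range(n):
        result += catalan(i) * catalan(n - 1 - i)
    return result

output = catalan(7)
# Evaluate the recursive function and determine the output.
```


catalan(7)
= sum of catalan(i) * catalan(7-1-i) for i in 0..6
First compute sub-values bottom-up:
  catalan(0) = 1, catalan(1) = 1
  catalan(2) = 1*1 + 1*1 = 2
  catalan(3) = 1*2 + 1*1 + 2*1 = 5
  catalan(4) = 1*5 + 1*2 + 2*1 + 5*1 = 14
  catalan(5) = 1*14 + 1*5 + 2*2 + 5*1 + 14*1 = 42
  catalan(6) = 1*42 + 1*14 + 2*5 + 5*2 + 14*1 + 42*1 = 132
Now catalan(7):
  catalan(0)*catalan(6) = 1*132 = 132
  catalan(1)*catalan(5) = 1*42 = 42
  catalan(2)*catalan(4) = 2*14 = 28
  catalan(3)*catalan(3) = 5*5 = 25
  catalan(4)*catalan(2) = 14*2 = 28
  catalan(5)*catalan(1) = 42*1 = 42
  catalan(6)*catalan(0) = 132*1 = 132
= 132 + 42 + 28 + 25 + 28 + 42 + 132
= 429


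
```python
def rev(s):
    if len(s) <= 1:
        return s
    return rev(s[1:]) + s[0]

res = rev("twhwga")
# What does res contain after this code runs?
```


rev("twhwga")
= rev("whwga") + "t"
= rev("hwga") + "w" + "t"
= rev("wga") + "h" + "w" + "t"
= rev("ga") + "w" + "h" + "w" + "t"
= rev("a") + "g" + "w" + "h" + "w" + "t"
= "a" + "g" + "w" + "h" + "w" + "t"
= "agwhwt"


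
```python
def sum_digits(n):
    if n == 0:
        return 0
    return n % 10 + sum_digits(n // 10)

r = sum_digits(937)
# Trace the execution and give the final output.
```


sum_digits(937)
= 7 + sum_digits(93)
= 7 + 3 + sum_digits(9)
= 7 + 3 + 9 + sum_digits(0)
= 7 + 3 + 9 + 0
= 19


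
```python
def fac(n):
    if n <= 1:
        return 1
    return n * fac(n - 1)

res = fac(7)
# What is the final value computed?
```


fac(7)
= 7 * fac(6)
= 7 * 6 * fac(5)
= 7 * 6 * 5 * fac(4)
= 7 * 6 * 5 * 4 * fac(3)
= 7 * 6 * 5 * 4 * 3 * fac(2)
= 7 * 6 * 5 * 4 * 3 * 2 * fac(1)
= 7 * 6 * 5 * 4 * 3 * 2 * 1
= 5040


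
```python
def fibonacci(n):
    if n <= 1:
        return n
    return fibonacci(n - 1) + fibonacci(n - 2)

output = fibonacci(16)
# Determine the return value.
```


fibonacci(16)
= fibonacci(15) + fibonacci(14)
= (fibonacci(14) + fibonacci(13)) + fibonacci(14)
Computing bottom-up: fibonacci(0)=0, fibonacci(1)=1, fibonacci(2)=1, fibonacci(3)=2, fibonacci(4)=3, fibonacci(5)=5, fibonacci(6)=8, fibonacci(7)=13, fibonacci(8)=21, fibonacci(9)=34, fibonacci(10)=55, fibonacci(11)=89, fibonacci(12)=144, fibonacci(13)=233, fibonacci(14)=377, fibonacci(15)=610, fibonacci(16)=987
= 987


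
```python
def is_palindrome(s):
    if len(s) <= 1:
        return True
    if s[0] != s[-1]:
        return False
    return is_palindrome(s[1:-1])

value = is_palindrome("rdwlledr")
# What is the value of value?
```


is_palindrome("rdwlledr")
"rdwlledr": s[0]='r' == s[-1]='r' -> is_palindrome("dwlled")
"dwlled": s[0]='d' == s[-1]='d' -> is_palindrome("wlle")
"wlle": s[0]='w' != s[-1]='e' -> False
= False


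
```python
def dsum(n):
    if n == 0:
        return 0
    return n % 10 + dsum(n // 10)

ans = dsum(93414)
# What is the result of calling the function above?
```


dsum(93414)
= 4 + dsum(9341)
= 4 + 1 + dsum(934)
= 4 + 1 + 4 + dsum(93)
= 4 + 1 + 4 + 3 + dsum(9)
= 4 + 1 + 4 + 3 + 9 + dsum(0)
= 4 + 1 + 4 + 3 + 9 + 0
= 21


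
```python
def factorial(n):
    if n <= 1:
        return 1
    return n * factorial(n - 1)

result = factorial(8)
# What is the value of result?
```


factorial(8)
= 8 * factorial(7)
= 8 * 7 * factorial(6)
= 8 * 7 * 6 * factorial(5)
= 8 * 7 * 6 * 5 * factorial(4)
= 8 * 7 * 6 * 5 * 4 * factorial(3)
= 8 * 7 * 6 * 5 * 4 * 3 * factorial(2)
= 8 * 7 * 6 * 5 * 4 * 3 * 2 * factorial(1)
= 8 * 7 * 6 * 5 * 4 * 3 * 2 * 1
= 40320


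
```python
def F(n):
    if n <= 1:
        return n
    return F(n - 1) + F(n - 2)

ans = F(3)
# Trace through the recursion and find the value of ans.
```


F(3)
= F(2) + F(1)
Computing bottom-up: F(0)=0, F(1)=1, F(2)=1, F(3)=2
= 2


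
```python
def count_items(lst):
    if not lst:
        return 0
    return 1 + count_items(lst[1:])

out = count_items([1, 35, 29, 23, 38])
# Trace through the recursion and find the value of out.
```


count_items([1, 35, 29, 23, 38])
= 1 + count_items([35, 29, 23, 38])
= 1 + 1 + count_items([29, 23, 38])
= 1 + 1 + 1 + count_items([23, 38])
= 1 + 1 + 1 + 1 + count_items([38])
= 1 + 1 + 1 + 1 + 1 + count_items([])
= 1 + 1 + 1 + 1 + 1 + 0
= 5


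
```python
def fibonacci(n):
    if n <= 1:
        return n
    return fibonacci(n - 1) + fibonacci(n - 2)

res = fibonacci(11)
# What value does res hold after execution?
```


fibonacci(11)
= fibonacci(10) + fibonacci(9)
= (fibonacci(9) + fibonacci(8)) + fibonacci(9)
Computing bottom-up: fibonacci(0)=0, fibonacci(1)=1, fibonacci(2)=1, fibonacci(3)=2, fibonacci(4)=3, fibonacci(5)=5, fibonacci(6)=8, fibonacci(7)=13, fibonacci(8)=21, fibonacci(9)=34, fibonacci(10)=55, fibonacci(11)=89
= 89


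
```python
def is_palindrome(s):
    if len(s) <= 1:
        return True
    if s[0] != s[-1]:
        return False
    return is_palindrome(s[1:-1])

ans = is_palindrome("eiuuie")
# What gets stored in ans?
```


is_palindrome("eiuuie")
"eiuuie": s[0]='e' == s[-1]='e' -> is_palindrome("iuui")
"iuui": s[0]='i' == s[-1]='i' -> is_palindrome("uu")
"uu": s[0]='u' == s[-1]='u' -> is_palindrome("")
"": len <= 1 -> True
= True


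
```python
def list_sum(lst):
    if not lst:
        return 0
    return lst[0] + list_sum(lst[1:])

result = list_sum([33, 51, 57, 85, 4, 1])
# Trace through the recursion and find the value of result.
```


list_sum([33, 51, 57, 85, 4, 1])
= 33 + list_sum([51, 57, 85, 4, 1])
= 33 + 51 + list_sum([57, 85, 4, 1])
= 33 + 51 + 57 + list_sum([85, 4, 1])
= 33 + 51 + 57 + 85 + list_sum([4, 1])
= 33 + 51 + 57 + 85 + 4 + list_sum([1])
= 33 + 51 + 57 + 85 + 4 + 1 + list_sum([])
= 33 + 51 + 57 + 85 + 4 + 1 + 0
= 231


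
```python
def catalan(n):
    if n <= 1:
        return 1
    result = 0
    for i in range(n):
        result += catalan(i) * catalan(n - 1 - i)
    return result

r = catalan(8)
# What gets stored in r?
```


catalan(8)
= sum of catalan(i) * catalan(8-1-i) for i in 0..7
First compute sub-values bottom-up:
  catalan(0) = 1, catalan(1) = 1
  catalan(2) = 1*1 + 1*1 = 2
  catalan(3) = 1*2 + 1*1 + 2*1 = 5
  catalan(4) = 1*5 + 1*2 + 2*1 + 5*1 = 14
  catalan(5) = 1*14 + 1*5 + 2*2 + 5*1 + 14*1 = 42
  catalan(6) = 1*42 + 1*14 + 2*5 + 5*2 + 14*1 + 42*1 = 132
  catalan(7) = 1*132 + 1*42 + 2*14 + 5*5 + 14*2 + 42*1 + 132*1 = 429
Now catalan(8):
  catalan(0)*catalan(7) = 1*429 = 429
  catalan(1)*catalan(6) = 1*132 = 132
  catalan(2)*catalan(5) = 2*42 = 84
  catalan(3)*catalan(4) = 5*14 = 70
  catalan(4)*catalan(3) = 14*5 = 70
  catalan(5)*catalan(2) = 42*2 = 84
  catalan(6)*catalan(1) = 132*1 = 132
  catalan(7)*catalan(0) = 429*1 = 429
= 429 + 132 + 84 + 70 + 70 + 84 + 132 + 429
= 1430


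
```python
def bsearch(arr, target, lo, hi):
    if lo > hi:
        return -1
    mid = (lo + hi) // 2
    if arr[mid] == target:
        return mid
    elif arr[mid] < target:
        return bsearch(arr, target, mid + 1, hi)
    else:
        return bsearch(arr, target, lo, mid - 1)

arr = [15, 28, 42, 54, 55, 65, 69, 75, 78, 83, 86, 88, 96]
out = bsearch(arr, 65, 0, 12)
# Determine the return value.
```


bsearch(arr, 65, 0, 12)
lo=0, hi=12, mid=6, arr[mid]=69
69 > 65, search left half
lo=0, hi=5, mid=2, arr[mid]=42
42 < 65, search right half
lo=3, hi=5, mid=4, arr[mid]=55
55 < 65, search right half
lo=5, hi=5, mid=5, arr[mid]=65
arr[5] == 65, found at index 5
= 5


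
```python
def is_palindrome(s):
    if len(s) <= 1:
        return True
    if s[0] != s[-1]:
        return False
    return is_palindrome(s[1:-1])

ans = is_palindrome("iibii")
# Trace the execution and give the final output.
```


is_palindrome("iibii")
"iibii": s[0]='i' == s[-1]='i' -> is_palindrome("ibi")
"ibi": s[0]='i' == s[-1]='i' -> is_palindrome("b")
"b": len <= 1 -> True
= True


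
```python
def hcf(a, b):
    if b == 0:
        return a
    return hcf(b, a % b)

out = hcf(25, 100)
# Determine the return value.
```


hcf(25, 100)
= hcf(100, 25 % 100) = hcf(100, 25)
= hcf(25, 100 % 25) = hcf(25, 0)
b == 0, return a = 25


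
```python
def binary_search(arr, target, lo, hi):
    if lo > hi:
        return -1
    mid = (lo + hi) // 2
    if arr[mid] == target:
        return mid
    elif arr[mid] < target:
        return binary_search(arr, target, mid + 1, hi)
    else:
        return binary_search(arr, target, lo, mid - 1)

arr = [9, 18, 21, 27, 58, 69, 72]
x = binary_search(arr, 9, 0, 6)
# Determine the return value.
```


binary_search(arr, 9, 0, 6)
lo=0, hi=6, mid=3, arr[mid]=27
27 > 9, search left half
lo=0, hi=2, mid=1, arr[mid]=18
18 > 9, search left half
lo=0, hi=0, mid=0, arr[mid]=9
arr[0] == 9, found at index 0
= 0


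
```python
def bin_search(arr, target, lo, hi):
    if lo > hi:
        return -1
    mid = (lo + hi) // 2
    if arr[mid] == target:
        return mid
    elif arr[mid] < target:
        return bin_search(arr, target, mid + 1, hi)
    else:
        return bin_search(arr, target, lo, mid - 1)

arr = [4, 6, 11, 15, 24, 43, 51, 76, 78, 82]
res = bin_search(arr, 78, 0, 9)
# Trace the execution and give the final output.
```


bin_search(arr, 78, 0, 9)
lo=0, hi=9, mid=4, arr[mid]=24
24 < 78, search right half
lo=5, hi=9, mid=7, arr[mid]=76
76 < 78, search right half
lo=8, hi=9, mid=8, arr[mid]=78
arr[8] == 78, found at index 8
= 8


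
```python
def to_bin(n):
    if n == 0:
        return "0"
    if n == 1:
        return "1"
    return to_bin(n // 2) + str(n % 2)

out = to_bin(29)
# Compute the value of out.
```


to_bin(29)
= to_bin(14) + "1"
= to_bin(7) + "0" + "1"
= to_bin(3) + "1" + "0" + "1"
= to_bin(1) + "1" + "1" + "0" + "1"
= "1" + "1" + "1" + "0" + "1"
= "11101"


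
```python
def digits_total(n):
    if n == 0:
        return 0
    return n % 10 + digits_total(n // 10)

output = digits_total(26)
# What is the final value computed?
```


digits_total(26)
= 6 + digits_total(2)
= 6 + 2 + digits_total(0)
= 6 + 2 + 0
= 8


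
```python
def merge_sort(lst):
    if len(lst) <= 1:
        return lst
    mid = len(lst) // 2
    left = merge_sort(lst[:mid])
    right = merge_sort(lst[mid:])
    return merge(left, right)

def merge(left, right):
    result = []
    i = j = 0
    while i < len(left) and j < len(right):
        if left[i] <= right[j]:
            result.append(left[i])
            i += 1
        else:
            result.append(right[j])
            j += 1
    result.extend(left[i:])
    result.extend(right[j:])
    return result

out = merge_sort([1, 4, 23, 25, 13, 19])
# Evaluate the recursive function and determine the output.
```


merge_sort([1, 4, 23, 25, 13, 19])
Split into [1, 4, 23] and [25, 13, 19]
Left sorted: [1, 4, 23]
Right sorted: [13, 19, 25]
Merge [1, 4, 23] and [13, 19, 25]
= [1, 4, 13, 19, 23, 25]


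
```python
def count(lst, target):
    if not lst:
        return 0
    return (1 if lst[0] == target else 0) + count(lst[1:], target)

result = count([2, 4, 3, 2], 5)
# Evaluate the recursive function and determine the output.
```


count([2, 4, 3, 2], 5)
lst[0]=2 != 5: 0 + count([4, 3, 2], 5)
lst[0]=4 != 5: 0 + count([3, 2], 5)
lst[0]=3 != 5: 0 + count([2], 5)
lst[0]=2 != 5: 0 + count([], 5)
= 0


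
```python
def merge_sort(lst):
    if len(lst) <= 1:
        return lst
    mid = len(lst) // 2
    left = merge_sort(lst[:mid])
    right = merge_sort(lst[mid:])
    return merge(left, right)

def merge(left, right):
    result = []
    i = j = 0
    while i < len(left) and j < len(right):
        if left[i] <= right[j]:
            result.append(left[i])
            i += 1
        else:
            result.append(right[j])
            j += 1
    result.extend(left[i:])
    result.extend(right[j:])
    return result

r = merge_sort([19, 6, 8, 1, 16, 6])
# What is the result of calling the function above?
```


merge_sort([19, 6, 8, 1, 16, 6])
Split into [19, 6, 8] and [1, 16, 6]
Left sorted: [6, 8, 19]
Right sorted: [1, 6, 16]
Merge [6, 8, 19] and [1, 6, 16]
= [1, 6, 6, 8, 16, 19]


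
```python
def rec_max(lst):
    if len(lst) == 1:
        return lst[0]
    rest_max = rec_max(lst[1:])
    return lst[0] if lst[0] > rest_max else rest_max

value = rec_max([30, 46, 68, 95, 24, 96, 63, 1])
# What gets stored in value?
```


rec_max([30, 46, 68, 95, 24, 96, 63, 1])
= compare 30 with rec_max([46, 68, 95, 24, 96, 63, 1])
= compare 46 with rec_max([68, 95, 24, 96, 63, 1])
= compare 68 with rec_max([95, 24, 96, 63, 1])
= compare 95 with rec_max([24, 96, 63, 1])
= compare 24 with rec_max([96, 63, 1])
= compare 96 with rec_max([63, 1])
= compare 63 with rec_max([1])
Base: rec_max([1]) = 1
compare 63 with 1: max = 63
compare 96 with 63: max = 96
compare 24 with 96: max = 96
compare 95 with 96: max = 96
compare 68 with 96: max = 96
compare 46 with 96: max = 96
compare 30 with 96: max = 96
= 96


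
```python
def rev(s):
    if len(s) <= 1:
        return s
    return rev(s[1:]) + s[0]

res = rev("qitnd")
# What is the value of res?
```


rev("qitnd")
= rev("itnd") + "q"
= rev("tnd") + "i" + "q"
= rev("nd") + "t" + "i" + "q"
= rev("d") + "n" + "t" + "i" + "q"
= "d" + "n" + "t" + "i" + "q"
= "dntiq"


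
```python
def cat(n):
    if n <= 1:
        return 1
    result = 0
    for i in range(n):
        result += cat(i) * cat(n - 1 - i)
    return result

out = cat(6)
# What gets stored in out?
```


cat(6)
= sum of cat(i) * cat(6-1-i) for i in 0..5
First compute sub-values bottom-up:
  cat(0) = 1, cat(1) = 1
  cat(2) = 1*1 + 1*1 = 2
  cat(3) = 1*2 + 1*1 + 2*1 = 5
  cat(4) = 1*5 + 1*2 + 2*1 + 5*1 = 14
  cat(5) = 1*14 + 1*5 + 2*2 + 5*1 + 14*1 = 42
Now cat(6):
  cat(0)*cat(5) = 1*42 = 42
  cat(1)*cat(4) = 1*14 = 14
  cat(2)*cat(3) = 2*5 = 10
  cat(3)*cat(2) = 5*2 = 10
  cat(4)*cat(1) = 14*1 = 14
  cat(5)*cat(0) = 42*1 = 42
= 42 + 14 + 10 + 10 + 14 + 42
= 132


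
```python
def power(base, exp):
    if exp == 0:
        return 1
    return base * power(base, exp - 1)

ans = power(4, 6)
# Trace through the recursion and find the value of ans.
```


power(4, 6)
= 4 * power(4, 5)
= 4 * 4 * power(4, 4)
= 4 * 4 * 4 * power(4, 3)
= 4 * 4 * 4 * 4 * power(4, 2)
= 4 * 4 * 4 * 4 * 4 * power(4, 1)
= 4 * 4 * 4 * 4 * 4 * 4 * power(4, 0)
= 4 * 4 * 4 * 4 * 4 * 4 * 1
= 4096


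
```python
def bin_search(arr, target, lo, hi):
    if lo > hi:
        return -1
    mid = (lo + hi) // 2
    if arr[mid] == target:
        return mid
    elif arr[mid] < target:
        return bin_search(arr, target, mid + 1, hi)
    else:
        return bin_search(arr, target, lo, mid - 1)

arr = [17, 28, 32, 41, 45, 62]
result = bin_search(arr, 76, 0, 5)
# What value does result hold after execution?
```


bin_search(arr, 76, 0, 5)
lo=0, hi=5, mid=2, arr[mid]=32
32 < 76, search right half
lo=3, hi=5, mid=4, arr[mid]=45
45 < 76, search right half
lo=5, hi=5, mid=5, arr[mid]=62
62 < 76, search right half
lo > hi, target not found, return -1
= -1


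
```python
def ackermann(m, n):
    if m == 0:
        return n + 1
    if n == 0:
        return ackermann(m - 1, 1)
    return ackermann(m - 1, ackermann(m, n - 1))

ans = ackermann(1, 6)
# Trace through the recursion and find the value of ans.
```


ackermann(1, 6)
= ackermann(0, ackermann(1, 5))
First compute ackermann(1, 5) = 7
= ackermann(0, 7)
= 8


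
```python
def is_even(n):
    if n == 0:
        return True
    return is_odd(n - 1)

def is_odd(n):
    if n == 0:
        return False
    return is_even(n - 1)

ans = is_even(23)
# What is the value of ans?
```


is_even(23)
= is_odd(22)
= is_even(21)
= is_odd(20)
= is_even(19)
= is_odd(18)
= is_even(17)
= is_odd(16)
= is_even(15)
= is_odd(14)
= is_even(13)
= is_odd(12)
= is_even(11)
= is_odd(10)
= is_even(9)
= is_odd(8)
= is_even(7)
= is_odd(6)
= is_even(5)
= is_odd(4)
= is_even(3)
= is_odd(2)
= is_even(1)
= is_odd(0)
n == 0: return False
= False


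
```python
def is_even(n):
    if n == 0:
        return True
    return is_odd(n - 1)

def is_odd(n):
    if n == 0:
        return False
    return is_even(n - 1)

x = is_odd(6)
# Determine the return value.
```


is_odd(6)
= is_even(5)
= is_odd(4)
= is_even(3)
= is_odd(2)
= is_even(1)
= is_odd(0)
n == 0: return False
= False


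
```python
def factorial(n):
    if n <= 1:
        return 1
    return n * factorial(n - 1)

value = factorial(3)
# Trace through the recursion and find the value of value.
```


factorial(3)
= 3 * factorial(2)
= 3 * 2 * factorial(1)
= 3 * 2 * 1
= 6


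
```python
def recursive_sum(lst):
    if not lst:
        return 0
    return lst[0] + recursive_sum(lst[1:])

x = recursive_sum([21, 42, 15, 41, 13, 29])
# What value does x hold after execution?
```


recursive_sum([21, 42, 15, 41, 13, 29])
= 21 + recursive_sum([42, 15, 41, 13, 29])
= 21 + 42 + recursive_sum([15, 41, 13, 29])
= 21 + 42 + 15 + recursive_sum([41, 13, 29])
= 21 + 42 + 15 + 41 + recursive_sum([13, 29])
= 21 + 42 + 15 + 41 + 13 + recursive_sum([29])
= 21 + 42 + 15 + 41 + 13 + 29 + recursive_sum([])
= 21 + 42 + 15 + 41 + 13 + 29 + 0
= 161


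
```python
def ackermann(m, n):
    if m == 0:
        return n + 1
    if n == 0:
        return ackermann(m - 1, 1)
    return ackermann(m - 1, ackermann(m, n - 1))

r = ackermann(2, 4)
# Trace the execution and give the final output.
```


ackermann(2, 4)
= ackermann(1, ackermann(2, 3))
First compute ackermann(2, 3) = 9
= ackermann(1, 9)
= 11


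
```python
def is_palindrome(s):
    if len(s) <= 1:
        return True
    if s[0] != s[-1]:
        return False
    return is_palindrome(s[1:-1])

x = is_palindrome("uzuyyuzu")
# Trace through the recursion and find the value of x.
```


is_palindrome("uzuyyuzu")
"uzuyyuzu": s[0]='u' == s[-1]='u' -> is_palindrome("zuyyuz")
"zuyyuz": s[0]='z' == s[-1]='z' -> is_palindrome("uyyu")
"uyyu": s[0]='u' == s[-1]='u' -> is_palindrome("yy")
"yy": s[0]='y' == s[-1]='y' -> is_palindrome("")
"": len <= 1 -> True
= True


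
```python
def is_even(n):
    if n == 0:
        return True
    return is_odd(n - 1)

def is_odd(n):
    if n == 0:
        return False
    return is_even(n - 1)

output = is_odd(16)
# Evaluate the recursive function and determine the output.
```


is_odd(16)
= is_even(15)
= is_odd(14)
= is_even(13)
= is_odd(12)
= is_even(11)
= is_odd(10)
= is_even(9)
= is_odd(8)
= is_even(7)
= is_odd(6)
= is_even(5)
= is_odd(4)
= is_even(3)
= is_odd(2)
= is_even(1)
= is_odd(0)
n == 0: return False
= False


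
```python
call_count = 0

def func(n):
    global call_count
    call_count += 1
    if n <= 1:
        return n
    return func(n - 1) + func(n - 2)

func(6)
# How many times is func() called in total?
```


func(6) calls func(5) and func(4); each non-base call branches into two more.
Let C(k) = total number of calls made by func(k), including the call to func(k) itself.
Base cases: C(0) = 1, C(1) = 1
Recurrence: C(k) = 1 + C(k-1) + C(k-2)
  C(2) = 1 + C(1) + C(0) = 1 + 1 + 1 = 3
  C(3) = 1 + C(2) + C(1) = 1 + 3 + 1 = 5
  C(4) = 1 + C(3) + C(2) = 1 + 5 + 3 = 9
  C(5) = 1 + C(4) + C(3) = 1 + 9 + 5 = 15
  C(6) = 1 + C(5) + C(4) = 1 + 15 + 9 = 25
Total calls = C(6) = 25


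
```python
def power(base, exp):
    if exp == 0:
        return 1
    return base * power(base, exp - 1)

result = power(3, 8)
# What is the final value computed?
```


power(3, 8)
= 3 * power(3, 7)
= 3 * 3 * power(3, 6)
= 3 * 3 * 3 * power(3, 5)
= 3 * 3 * 3 * 3 * power(3, 4)
= 3 * 3 * 3 * 3 * 3 * power(3, 3)
= 3 * 3 * 3 * 3 * 3 * 3 * power(3, 2)
= 3 * 3 * 3 * 3 * 3 * 3 * 3 * power(3, 1)
= 3 * 3 * 3 * 3 * 3 * 3 * 3 * 3 * power(3, 0)
= 3 * 3 * 3 * 3 * 3 * 3 * 3 * 3 * 1
= 6561


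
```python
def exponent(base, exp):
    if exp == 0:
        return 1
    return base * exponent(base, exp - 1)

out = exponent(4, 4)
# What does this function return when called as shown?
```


exponent(4, 4)
= 4 * exponent(4, 3)
= 4 * 4 * exponent(4, 2)
= 4 * 4 * 4 * exponent(4, 1)
= 4 * 4 * 4 * 4 * exponent(4, 0)
= 4 * 4 * 4 * 4 * 1
= 256


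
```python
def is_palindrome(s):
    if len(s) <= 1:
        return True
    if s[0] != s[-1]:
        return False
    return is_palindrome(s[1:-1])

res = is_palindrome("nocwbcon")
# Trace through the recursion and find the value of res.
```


is_palindrome("nocwbcon")
"nocwbcon": s[0]='n' == s[-1]='n' -> is_palindrome("ocwbco")
"ocwbco": s[0]='o' == s[-1]='o' -> is_palindrome("cwbc")
"cwbc": s[0]='c' == s[-1]='c' -> is_palindrome("wb")
"wb": s[0]='w' != s[-1]='b' -> False
= False


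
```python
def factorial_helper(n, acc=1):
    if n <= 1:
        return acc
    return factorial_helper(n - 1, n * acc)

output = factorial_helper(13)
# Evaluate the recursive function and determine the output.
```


factorial_helper(13, 1)
= factorial_helper(12, 13 * 1) = factorial_helper(12, 13)
= factorial_helper(11, 12 * 13) = factorial_helper(11, 156)
= factorial_helper(10, 11 * 156) = factorial_helper(10, 1716)
= factorial_helper(9, 10 * 1716) = factorial_helper(9, 17160)
= factorial_helper(8, 9 * 17160) = factorial_helper(8, 154440)
= factorial_helper(7, 8 * 154440) = factorial_helper(7, 1235520)
= factorial_helper(6, 7 * 1235520) = factorial_helper(6, 8648640)
= factorial_helper(5, 6 * 8648640) = factorial_helper(5, 51891840)
= factorial_helper(4, 5 * 51891840) = factorial_helper(4, 259459200)
= factorial_helper(3, 4 * 259459200) = factorial_helper(3, 1037836800)
= factorial_helper(2, 3 * 1037836800) = factorial_helper(2, 3113510400)
= factorial_helper(1, 2 * 3113510400) = factorial_helper(1, 6227020800)
n <= 1, return acc = 6227020800


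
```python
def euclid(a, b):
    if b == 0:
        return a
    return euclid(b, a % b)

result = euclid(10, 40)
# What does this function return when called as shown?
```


euclid(10, 40)
= euclid(40, 10 % 40) = euclid(40, 10)
= euclid(10, 40 % 10) = euclid(10, 0)
b == 0, return a = 10


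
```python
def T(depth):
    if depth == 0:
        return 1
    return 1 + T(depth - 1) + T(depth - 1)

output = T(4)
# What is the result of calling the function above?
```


T(4)
= 1 + T(3) + T(3)
= 1 + 2 * T(3)
T(k) = 2^(k+1) - 1
T(0) = 1
T(1) = 3
T(2) = 7
T(3) = 15
T(4) = 31
T(4) = 2^5 - 1 = 31


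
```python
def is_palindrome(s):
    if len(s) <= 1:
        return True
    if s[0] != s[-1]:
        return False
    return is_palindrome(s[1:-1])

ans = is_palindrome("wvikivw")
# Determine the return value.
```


is_palindrome("wvikivw")
"wvikivw": s[0]='w' == s[-1]='w' -> is_palindrome("vikiv")
"vikiv": s[0]='v' == s[-1]='v' -> is_palindrome("iki")
"iki": s[0]='i' == s[-1]='i' -> is_palindrome("k")
"k": len <= 1 -> True
= True


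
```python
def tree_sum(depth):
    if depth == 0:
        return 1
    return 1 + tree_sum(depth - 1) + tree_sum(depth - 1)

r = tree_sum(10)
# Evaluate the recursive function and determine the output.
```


tree_sum(10)
= 1 + tree_sum(9) + tree_sum(9)
= 1 + 2 * tree_sum(9)
tree_sum(k) = 2^(k+1) - 1
tree_sum(0) = 1
tree_sum(1) = 3
tree_sum(2) = 7
tree_sum(3) = 15
tree_sum(4) = 31
tree_sum(10) = 2^11 - 1 = 2047


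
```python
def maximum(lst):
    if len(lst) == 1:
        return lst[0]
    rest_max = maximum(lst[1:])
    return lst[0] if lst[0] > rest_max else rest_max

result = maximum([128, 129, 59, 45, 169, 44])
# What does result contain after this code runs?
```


maximum([128, 129, 59, 45, 169, 44])
= compare 128 with maximum([129, 59, 45, 169, 44])
= compare 129 with maximum([59, 45, 169, 44])
= compare 59 with maximum([45, 169, 44])
= compare 45 with maximum([169, 44])
= compare 169 with maximum([44])
Base: maximum([44]) = 44
compare 169 with 44: max = 169
compare 45 with 169: max = 169
compare 59 with 169: max = 169
compare 129 with 169: max = 169
compare 128 with 169: max = 169
= 169


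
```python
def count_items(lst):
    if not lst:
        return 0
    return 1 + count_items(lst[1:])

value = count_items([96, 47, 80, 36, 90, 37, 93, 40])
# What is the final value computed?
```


count_items([96, 47, 80, 36, 90, 37, 93, 40])
= 1 + count_items([47, 80, 36, 90, 37, 93, 40])
= 1 + 1 + count_items([80, 36, 90, 37, 93, 40])
= 1 + 1 + 1 + count_items([36, 90, 37, 93, 40])
= 1 + 1 + 1 + 1 + count_items([90, 37, 93, 40])
= 1 + 1 + 1 + 1 + 1 + count_items([37, 93, 40])
= 1 + 1 + 1 + 1 + 1 + 1 + count_items([93, 40])
= 1 + 1 + 1 + 1 + 1 + 1 + 1 + count_items([40])
= 1 + 1 + 1 + 1 + 1 + 1 + 1 + 1 + count_items([])
= 1 + 1 + 1 + 1 + 1 + 1 + 1 + 1 + 0
= 8


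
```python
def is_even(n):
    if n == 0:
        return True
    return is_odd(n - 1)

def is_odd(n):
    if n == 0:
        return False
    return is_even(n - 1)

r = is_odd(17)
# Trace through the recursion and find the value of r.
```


is_odd(17)
= is_even(16)
= is_odd(15)
= is_even(14)
= is_odd(13)
= is_even(12)
= is_odd(11)
= is_even(10)
= is_odd(9)
= is_even(8)
= is_odd(7)
= is_even(6)
= is_odd(5)
= is_even(4)
= is_odd(3)
= is_even(2)
= is_odd(1)
= is_even(0)
n == 0: return True
= True


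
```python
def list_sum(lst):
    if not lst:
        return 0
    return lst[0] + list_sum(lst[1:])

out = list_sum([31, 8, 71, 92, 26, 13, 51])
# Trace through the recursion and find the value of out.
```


list_sum([31, 8, 71, 92, 26, 13, 51])
= 31 + list_sum([8, 71, 92, 26, 13, 51])
= 31 + 8 + list_sum([71, 92, 26, 13, 51])
= 31 + 8 + 71 + list_sum([92, 26, 13, 51])
= 31 + 8 + 71 + 92 + list_sum([26, 13, 51])
= 31 + 8 + 71 + 92 + 26 + list_sum([13, 51])
= 31 + 8 + 71 + 92 + 26 + 13 + list_sum([51])
= 31 + 8 + 71 + 92 + 26 + 13 + 51 + list_sum([])
= 31 + 8 + 71 + 92 + 26 + 13 + 51 + 0
= 292


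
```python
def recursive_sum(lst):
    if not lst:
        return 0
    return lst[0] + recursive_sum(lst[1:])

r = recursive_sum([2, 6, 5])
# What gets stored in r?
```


recursive_sum([2, 6, 5])
= 2 + recursive_sum([6, 5])
= 2 + 6 + recursive_sum([5])
= 2 + 6 + 5 + recursive_sum([])
= 2 + 6 + 5 + 0
= 13


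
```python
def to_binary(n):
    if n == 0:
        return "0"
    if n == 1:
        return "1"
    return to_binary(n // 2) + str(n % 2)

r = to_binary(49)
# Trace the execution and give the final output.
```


to_binary(49)
= to_binary(24) + "1"
= to_binary(12) + "0" + "1"
= to_binary(6) + "0" + "0" + "1"
= to_binary(3) + "0" + "0" + "0" + "1"
= to_binary(1) + "1" + "0" + "0" + "0" + "1"
= "1" + "1" + "0" + "0" + "0" + "1"
= "110001"


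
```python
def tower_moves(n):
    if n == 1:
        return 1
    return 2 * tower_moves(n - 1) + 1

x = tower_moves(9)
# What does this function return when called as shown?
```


tower_moves(9)
= 2 * tower_moves(8) + 1
= 2 * (2 * tower_moves(7) + 1) + 1
= 2 * (2 * (2 * tower_moves(6) + 1) + 1) + 1
= 2 * (2 * (2 * (2 * tower_moves(5) + 1) + 1) + 1) + 1
= 2 * (2 * (2 * (2 * (2 * tower_moves(4) + 1) + 1) + 1) + 1) + 1
= 2 * (2 * (2 * (2 * (2 * (2 * tower_moves(3) + 1) + 1) + 1) + 1) + 1) + 1
= 2 * (2 * (2 * (2 * (2 * (2 * (2 * tower_moves(2) + 1) + 1) + 1) + 1) + 1) + 1) + 1
= 2 * (2 * (2 * (2 * (2 * (2 * (2 * (2 * tower_moves(1) + 1) + 1) + 1) + 1) + 1) + 1) + 1) + 1
Now compute bottom-up:
tower_moves(1) = 1
tower_moves(2) = 2 * 1 + 1 = 3
tower_moves(3) = 2 * 3 + 1 = 7
tower_moves(4) = 2 * 7 + 1 = 15
tower_moves(5) = 2 * 15 + 1 = 31
tower_moves(6) = 2 * 31 + 1 = 63
tower_moves(7) = 2 * 63 + 1 = 127
tower_moves(8) = 2 * 127 + 1 = 255
tower_moves(9) = 2 * 255 + 1 = 511
= 511


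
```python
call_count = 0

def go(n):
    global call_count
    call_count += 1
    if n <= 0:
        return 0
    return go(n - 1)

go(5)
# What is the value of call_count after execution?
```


go(5) calls go(4) calls ... calls go(0)
Total calls: 5 + 1 (for base case) = 6


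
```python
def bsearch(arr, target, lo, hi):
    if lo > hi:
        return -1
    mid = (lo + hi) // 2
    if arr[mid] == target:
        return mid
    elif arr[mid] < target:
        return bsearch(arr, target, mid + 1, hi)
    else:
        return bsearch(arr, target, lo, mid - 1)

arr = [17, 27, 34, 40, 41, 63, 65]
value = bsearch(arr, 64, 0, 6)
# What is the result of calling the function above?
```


bsearch(arr, 64, 0, 6)
lo=0, hi=6, mid=3, arr[mid]=40
40 < 64, search right half
lo=4, hi=6, mid=5, arr[mid]=63
63 < 64, search right half
lo=6, hi=6, mid=6, arr[mid]=65
65 > 64, search left half
lo > hi, target not found, return -1
= -1


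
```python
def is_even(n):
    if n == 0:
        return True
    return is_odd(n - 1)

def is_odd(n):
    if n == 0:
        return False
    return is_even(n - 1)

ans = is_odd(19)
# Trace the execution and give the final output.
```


is_odd(19)
= is_even(18)
= is_odd(17)
= is_even(16)
= is_odd(15)
= is_even(14)
= is_odd(13)
= is_even(12)
= is_odd(11)
= is_even(10)
= is_odd(9)
= is_even(8)
= is_odd(7)
= is_even(6)
= is_odd(5)
= is_even(4)
= is_odd(3)
= is_even(2)
= is_odd(1)
= is_even(0)
n == 0: return True
= True


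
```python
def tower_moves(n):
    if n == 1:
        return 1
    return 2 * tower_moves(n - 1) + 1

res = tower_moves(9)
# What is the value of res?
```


tower_moves(9)
= 2 * tower_moves(8) + 1
= 2 * (2 * tower_moves(7) + 1) + 1
= 2 * (2 * (2 * tower_moves(6) + 1) + 1) + 1
= 2 * (2 * (2 * (2 * tower_moves(5) + 1) + 1) + 1) + 1
= 2 * (2 * (2 * (2 * (2 * tower_moves(4) + 1) + 1) + 1) + 1) + 1
= 2 * (2 * (2 * (2 * (2 * (2 * tower_moves(3) + 1) + 1) + 1) + 1) + 1) + 1
= 2 * (2 * (2 * (2 * (2 * (2 * (2 * tower_moves(2) + 1) + 1) + 1) + 1) + 1) + 1) + 1
= 2 * (2 * (2 * (2 * (2 * (2 * (2 * (2 * tower_moves(1) + 1) + 1) + 1) + 1) + 1) + 1) + 1) + 1
Now compute bottom-up:
tower_moves(1) = 1
tower_moves(2) = 2 * 1 + 1 = 3
tower_moves(3) = 2 * 3 + 1 = 7
tower_moves(4) = 2 * 7 + 1 = 15
tower_moves(5) = 2 * 15 + 1 = 31
tower_moves(6) = 2 * 31 + 1 = 63
tower_moves(7) = 2 * 63 + 1 = 127
tower_moves(8) = 2 * 127 + 1 = 255
tower_moves(9) = 2 * 255 + 1 = 511
= 511


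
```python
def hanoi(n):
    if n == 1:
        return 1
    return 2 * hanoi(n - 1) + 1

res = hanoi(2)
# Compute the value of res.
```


hanoi(2)
= 2 * hanoi(1) + 1
Now compute bottom-up:
hanoi(1) = 1
hanoi(2) = 2 * 1 + 1 = 3
= 3


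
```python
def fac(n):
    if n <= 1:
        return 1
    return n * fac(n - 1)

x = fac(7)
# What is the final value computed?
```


fac(7)
= 7 * fac(6)
= 7 * 6 * fac(5)
= 7 * 6 * 5 * fac(4)
= 7 * 6 * 5 * 4 * fac(3)
= 7 * 6 * 5 * 4 * 3 * fac(2)
= 7 * 6 * 5 * 4 * 3 * 2 * fac(1)
= 7 * 6 * 5 * 4 * 3 * 2 * 1
= 5040


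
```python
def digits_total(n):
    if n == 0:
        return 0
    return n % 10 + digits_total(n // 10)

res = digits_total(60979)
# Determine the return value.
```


digits_total(60979)
= 9 + digits_total(6097)
= 9 + 7 + digits_total(609)
= 9 + 7 + 9 + digits_total(60)
= 9 + 7 + 9 + 0 + digits_total(6)
= 9 + 7 + 9 + 0 + 6 + digits_total(0)
= 9 + 7 + 9 + 0 + 6 + 0
= 31


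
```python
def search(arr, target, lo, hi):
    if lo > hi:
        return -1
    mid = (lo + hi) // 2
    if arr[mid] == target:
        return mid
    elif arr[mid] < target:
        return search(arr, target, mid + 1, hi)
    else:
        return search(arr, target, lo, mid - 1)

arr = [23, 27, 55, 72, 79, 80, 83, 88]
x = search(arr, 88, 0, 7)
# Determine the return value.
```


search(arr, 88, 0, 7)
lo=0, hi=7, mid=3, arr[mid]=72
72 < 88, search right half
lo=4, hi=7, mid=5, arr[mid]=80
80 < 88, search right half
lo=6, hi=7, mid=6, arr[mid]=83
83 < 88, search right half
lo=7, hi=7, mid=7, arr[mid]=88
arr[7] == 88, found at index 7
= 7


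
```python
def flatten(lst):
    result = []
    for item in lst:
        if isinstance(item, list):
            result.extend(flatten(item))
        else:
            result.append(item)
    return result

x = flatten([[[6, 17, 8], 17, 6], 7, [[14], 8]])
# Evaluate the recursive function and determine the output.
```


flatten([[[6, 17, 8], 17, 6], 7, [[14], 8]])
Processing each element:
  [[6, 17, 8], 17, 6] is a list -> flatten recursively -> [6, 17, 8, 17, 6]
  7 is not a list -> append 7
  [[14], 8] is a list -> flatten recursively -> [14, 8]
= [6, 17, 8, 17, 6, 7, 14, 8]


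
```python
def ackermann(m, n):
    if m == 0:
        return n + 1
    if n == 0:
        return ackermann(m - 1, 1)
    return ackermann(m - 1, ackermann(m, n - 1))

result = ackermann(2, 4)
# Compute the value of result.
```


ackermann(2, 4)
= ackermann(1, ackermann(2, 3))
First compute ackermann(2, 3) = 9
= ackermann(1, 9)
= 11


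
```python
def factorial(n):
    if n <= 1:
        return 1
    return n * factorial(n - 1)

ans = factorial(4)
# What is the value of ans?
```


factorial(4)
= 4 * factorial(3)
= 4 * 3 * factorial(2)
= 4 * 3 * 2 * factorial(1)
= 4 * 3 * 2 * 1
= 24


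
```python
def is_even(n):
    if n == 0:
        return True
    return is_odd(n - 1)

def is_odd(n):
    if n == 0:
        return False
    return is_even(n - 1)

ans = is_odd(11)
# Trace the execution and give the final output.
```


is_odd(11)
= is_even(10)
= is_odd(9)
= is_even(8)
= is_odd(7)
= is_even(6)
= is_odd(5)
= is_even(4)
= is_odd(3)
= is_even(2)
= is_odd(1)
= is_even(0)
n == 0: return True
= True


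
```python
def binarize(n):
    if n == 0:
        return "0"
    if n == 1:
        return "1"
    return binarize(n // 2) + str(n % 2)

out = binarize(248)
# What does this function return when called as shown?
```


binarize(248)
= binarize(124) + "0"
= binarize(62) + "0" + "0"
= binarize(31) + "0" + "0" + "0"
= binarize(15) + "1" + "0" + "0" + "0"
= binarize(7) + "1" + "1" + "0" + "0" + "0"
= binarize(3) + "1" + "1" + "1" + "0" + "0" + "0"
= binarize(1) + "1" + "1" + "1" + "1" + "0" + "0" + "0"
= "1" + "1" + "1" + "1" + "1" + "0" + "0" + "0"
= "11111000"


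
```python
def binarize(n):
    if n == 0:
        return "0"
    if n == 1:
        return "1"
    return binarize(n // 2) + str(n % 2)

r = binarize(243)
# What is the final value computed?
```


binarize(243)
= binarize(121) + "1"
= binarize(60) + "1" + "1"
= binarize(30) + "0" + "1" + "1"
= binarize(15) + "0" + "0" + "1" + "1"
= binarize(7) + "1" + "0" + "0" + "1" + "1"
= binarize(3) + "1" + "1" + "0" + "0" + "1" + "1"
= binarize(1) + "1" + "1" + "1" + "0" + "0" + "1" + "1"
= "1" + "1" + "1" + "1" + "0" + "0" + "1" + "1"
= "11110011"


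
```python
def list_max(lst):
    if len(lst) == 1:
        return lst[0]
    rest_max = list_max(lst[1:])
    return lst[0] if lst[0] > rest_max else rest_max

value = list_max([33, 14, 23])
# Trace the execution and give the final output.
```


list_max([33, 14, 23])
= compare 33 with list_max([14, 23])
= compare 14 with list_max([23])
Base: list_max([23]) = 23
compare 14 with 23: max = 23
compare 33 with 23: max = 33
= 33


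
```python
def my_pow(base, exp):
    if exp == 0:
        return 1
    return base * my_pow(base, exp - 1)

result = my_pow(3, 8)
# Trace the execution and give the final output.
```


my_pow(3, 8)
= 3 * my_pow(3, 7)
= 3 * 3 * my_pow(3, 6)
= 3 * 3 * 3 * my_pow(3, 5)
= 3 * 3 * 3 * 3 * my_pow(3, 4)
= 3 * 3 * 3 * 3 * 3 * my_pow(3, 3)
= 3 * 3 * 3 * 3 * 3 * 3 * my_pow(3, 2)
= 3 * 3 * 3 * 3 * 3 * 3 * 3 * my_pow(3, 1)
= 3 * 3 * 3 * 3 * 3 * 3 * 3 * 3 * my_pow(3, 0)
= 3 * 3 * 3 * 3 * 3 * 3 * 3 * 3 * 1
= 6561


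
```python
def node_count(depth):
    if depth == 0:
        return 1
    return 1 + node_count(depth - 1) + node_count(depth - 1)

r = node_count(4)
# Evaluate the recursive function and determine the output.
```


node_count(4)
= 1 + node_count(3) + node_count(3)
= 1 + 2 * node_count(3)
node_count(k) = 2^(k+1) - 1
node_count(0) = 1
node_count(1) = 3
node_count(2) = 7
node_count(3) = 15
node_count(4) = 31
node_count(4) = 2^5 - 1 = 31


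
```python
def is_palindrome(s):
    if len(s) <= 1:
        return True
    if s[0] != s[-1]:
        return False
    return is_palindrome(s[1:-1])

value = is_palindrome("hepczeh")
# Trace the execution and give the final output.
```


is_palindrome("hepczeh")
"hepczeh": s[0]='h' == s[-1]='h' -> is_palindrome("epcze")
"epcze": s[0]='e' == s[-1]='e' -> is_palindrome("pcz")
"pcz": s[0]='p' != s[-1]='z' -> False
= False


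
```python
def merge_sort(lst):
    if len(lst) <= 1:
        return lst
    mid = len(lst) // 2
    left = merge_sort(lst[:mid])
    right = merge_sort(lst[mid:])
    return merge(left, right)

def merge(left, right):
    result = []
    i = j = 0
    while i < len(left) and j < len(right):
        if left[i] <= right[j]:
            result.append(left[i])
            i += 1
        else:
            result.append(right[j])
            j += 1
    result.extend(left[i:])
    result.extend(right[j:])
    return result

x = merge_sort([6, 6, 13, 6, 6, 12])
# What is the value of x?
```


merge_sort([6, 6, 13, 6, 6, 12])
Split into [6, 6, 13] and [6, 6, 12]
Left sorted: [6, 6, 13]
Right sorted: [6, 6, 12]
Merge [6, 6, 13] and [6, 6, 12]
= [6, 6, 6, 6, 12, 13]


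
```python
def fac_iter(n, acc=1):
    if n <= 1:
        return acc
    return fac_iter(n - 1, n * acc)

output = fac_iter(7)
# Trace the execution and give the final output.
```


fac_iter(7, 1)
= fac_iter(6, 7 * 1) = fac_iter(6, 7)
= fac_iter(5, 6 * 7) = fac_iter(5, 42)
= fac_iter(4, 5 * 42) = fac_iter(4, 210)
= fac_iter(3, 4 * 210) = fac_iter(3, 840)
= fac_iter(2, 3 * 840) = fac_iter(2, 2520)
= fac_iter(1, 2 * 2520) = fac_iter(1, 5040)
n <= 1, return acc = 5040


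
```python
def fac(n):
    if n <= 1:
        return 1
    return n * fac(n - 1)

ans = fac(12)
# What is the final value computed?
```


fac(12)
= 12 * fac(11)
= 12 * 11 * fac(10)
= 12 * 11 * 10 * fac(9)
= 12 * 11 * 10 * 9 * fac(8)
= 12 * 11 * 10 * 9 * 8 * fac(7)
= 12 * 11 * 10 * 9 * 8 * 7 * fac(6)
= 12 * 11 * 10 * 9 * 8 * 7 * 6 * fac(5)
= 12 * 11 * 10 * 9 * 8 * 7 * 6 * 5 * fac(4)
= 12 * 11 * 10 * 9 * 8 * 7 * 6 * 5 * 4 * fac(3)
= 12 * 11 * 10 * 9 * 8 * 7 * 6 * 5 * 4 * 3 * fac(2)
= 12 * 11 * 10 * 9 * 8 * 7 * 6 * 5 * 4 * 3 * 2 * fac(1)
= 12 * 11 * 10 * 9 * 8 * 7 * 6 * 5 * 4 * 3 * 2 * 1
= 479001600
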